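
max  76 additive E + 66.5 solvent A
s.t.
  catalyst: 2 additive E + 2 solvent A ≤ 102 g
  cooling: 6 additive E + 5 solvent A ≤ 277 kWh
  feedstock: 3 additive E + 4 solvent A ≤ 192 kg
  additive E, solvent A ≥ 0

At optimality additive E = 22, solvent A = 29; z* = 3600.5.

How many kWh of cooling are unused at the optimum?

cooling used = 6·22 + 5·29 = 277; slack = 277 − 277 = 0.

0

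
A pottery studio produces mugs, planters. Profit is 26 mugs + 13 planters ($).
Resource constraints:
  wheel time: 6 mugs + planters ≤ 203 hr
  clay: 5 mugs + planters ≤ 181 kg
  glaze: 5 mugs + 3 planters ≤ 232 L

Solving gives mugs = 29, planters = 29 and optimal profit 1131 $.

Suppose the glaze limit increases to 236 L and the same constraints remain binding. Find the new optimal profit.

1147

At the optimum: wheel time uses 203 of 203 (binding); clay uses 174 of 181 (slack = 7); glaze uses 232 of 232 (binding).
Since clay is not tight, its dual is 0.
The binding rows give the dual system: 6·y_wheel time + 5·y_glaze = 26 and 1·y_wheel time + 3·y_glaze = 13.
Solving: y_wheel time = 1, y_glaze = 4.
Δz = y_glaze·Δb = 4 × (4) = 16, so new z* = 1131 + 16 = 1147.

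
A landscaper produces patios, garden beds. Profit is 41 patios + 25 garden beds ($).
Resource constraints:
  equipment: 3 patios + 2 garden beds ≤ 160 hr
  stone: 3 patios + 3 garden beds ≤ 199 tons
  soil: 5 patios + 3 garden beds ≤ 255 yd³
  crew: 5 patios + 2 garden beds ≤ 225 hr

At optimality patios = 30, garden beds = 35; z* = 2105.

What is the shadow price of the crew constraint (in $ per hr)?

0

Binding: equipment and soil. Non-binding: stone (4 unused), crew (5 unused).
Slack constraints have shadow price 0 (complementary slackness).
The binding rows give the dual system: 3·y_equipment + 5·y_soil = 41 and 2·y_equipment + 3·y_soil = 25.
Solving: y_equipment = 2, y_soil = 7.
Shadow price of crew = 0.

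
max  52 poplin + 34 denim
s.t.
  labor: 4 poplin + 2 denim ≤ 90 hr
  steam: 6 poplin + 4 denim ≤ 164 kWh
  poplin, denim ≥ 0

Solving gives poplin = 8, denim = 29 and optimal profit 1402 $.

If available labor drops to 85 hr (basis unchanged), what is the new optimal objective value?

1397

Both labor and steam are binding at x*.
The binding rows give the dual system: 4·y_labor + 6·y_steam = 52 and 2·y_labor + 4·y_steam = 34.
Solving: y_labor = 1, y_steam = 8.
Δz = y_labor·Δb = 1 × (-5) = -5, so new z* = 1402 − 5 = 1397.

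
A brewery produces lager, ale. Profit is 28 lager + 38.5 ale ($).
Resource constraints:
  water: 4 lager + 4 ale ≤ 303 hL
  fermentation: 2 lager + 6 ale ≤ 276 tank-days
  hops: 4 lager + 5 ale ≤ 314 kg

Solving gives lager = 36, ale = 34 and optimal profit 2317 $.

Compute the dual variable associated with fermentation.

1

Binding: fermentation and hops. Non-binding: water (23 unused).
Since water is not tight, its dual is 0.
From A_Bᵀ y = c: 2·y_fermentation + 4·y_hops = 28; 6·y_fermentation + 5·y_hops = 38.5.
This yields shadow prices y_fermentation = 1, y_hops = 6.5.
Shadow price of fermentation = 1.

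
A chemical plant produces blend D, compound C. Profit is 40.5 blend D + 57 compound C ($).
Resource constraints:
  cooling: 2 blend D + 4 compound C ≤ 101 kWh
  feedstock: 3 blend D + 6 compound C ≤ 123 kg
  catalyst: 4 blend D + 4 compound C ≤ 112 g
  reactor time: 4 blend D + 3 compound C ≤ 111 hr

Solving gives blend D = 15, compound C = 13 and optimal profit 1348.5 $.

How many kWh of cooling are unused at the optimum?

19

cooling used = 2·15 + 4·13 = 82; slack = 101 − 82 = 19.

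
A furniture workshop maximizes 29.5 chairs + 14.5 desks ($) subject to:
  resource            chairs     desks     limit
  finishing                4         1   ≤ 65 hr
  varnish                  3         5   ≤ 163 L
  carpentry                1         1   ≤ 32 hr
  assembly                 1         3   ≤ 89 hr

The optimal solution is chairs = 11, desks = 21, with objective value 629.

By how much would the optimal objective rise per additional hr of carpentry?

Binding: finishing and carpentry. Non-binding: varnish (25 unused), assembly (15 unused).
Slack constraints have shadow price 0 (complementary slackness).
Dual feasibility on the basic columns requires 4·y_finishing + 1·y_carpentry = 29.5, 1·y_finishing + 1·y_carpentry = 14.5.
Solving: y_finishing = 5, y_carpentry = 9.5.
Shadow price of carpentry = 9.5.

9.5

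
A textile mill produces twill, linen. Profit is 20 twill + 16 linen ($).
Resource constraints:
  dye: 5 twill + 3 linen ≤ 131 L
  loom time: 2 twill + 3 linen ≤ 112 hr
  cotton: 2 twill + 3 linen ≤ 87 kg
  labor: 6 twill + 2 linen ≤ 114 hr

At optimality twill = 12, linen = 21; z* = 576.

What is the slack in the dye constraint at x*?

8

dye used = 5·12 + 3·21 = 123; slack = 131 − 123 = 8.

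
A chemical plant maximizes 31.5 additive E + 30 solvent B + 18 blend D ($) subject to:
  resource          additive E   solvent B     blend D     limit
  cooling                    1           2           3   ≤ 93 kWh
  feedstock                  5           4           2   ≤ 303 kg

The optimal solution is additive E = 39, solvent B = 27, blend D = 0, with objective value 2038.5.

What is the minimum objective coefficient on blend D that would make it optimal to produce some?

23

Both cooling and feedstock are binding at x*.
The binding rows give the dual system: 1·y_cooling + 5·y_feedstock = 31.5 and 2·y_cooling + 4·y_feedstock = 30.
Solving: y_cooling = 4, y_feedstock = 5.5.
blend D enters the basis when its profit ≥ yᵀa₃ = 4·3 + 5.5·2 = 23.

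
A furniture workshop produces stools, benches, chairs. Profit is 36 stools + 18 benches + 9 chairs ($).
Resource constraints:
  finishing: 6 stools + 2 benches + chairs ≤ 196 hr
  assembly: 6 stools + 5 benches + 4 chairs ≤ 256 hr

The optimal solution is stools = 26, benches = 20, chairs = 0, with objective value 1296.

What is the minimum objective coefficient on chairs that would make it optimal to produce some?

Both finishing and assembly are binding at x*.
Dual feasibility on the basic columns requires 6·y_finishing + 6·y_assembly = 36, 2·y_finishing + 5·y_assembly = 18.
Solving: y_finishing = 4, y_assembly = 2.
chairs enters the basis when its profit ≥ yᵀa₃ = 4·1 + 2·4 = 12.

12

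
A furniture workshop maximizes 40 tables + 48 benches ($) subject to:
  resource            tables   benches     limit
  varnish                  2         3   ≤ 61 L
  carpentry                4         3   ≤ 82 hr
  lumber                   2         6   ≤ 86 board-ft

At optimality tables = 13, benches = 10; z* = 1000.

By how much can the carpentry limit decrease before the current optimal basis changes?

39

Binding constraints: carpentry, lumber. The basis is B = [[4,3],[2,6]] with det 18.
Per unit decrease in carpentry, x* moves by d = (-0.3333, 0.1111).
The basis stays optimal until tables reaches 0; allowable decrease = 39 hr.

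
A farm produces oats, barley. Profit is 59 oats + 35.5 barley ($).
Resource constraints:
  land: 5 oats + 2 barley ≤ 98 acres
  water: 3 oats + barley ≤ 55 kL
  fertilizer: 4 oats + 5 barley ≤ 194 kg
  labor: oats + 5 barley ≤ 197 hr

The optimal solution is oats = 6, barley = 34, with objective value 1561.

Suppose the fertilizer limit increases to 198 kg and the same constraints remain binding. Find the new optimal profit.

1575

At the optimum: land uses 98 of 98 (binding); water uses 52 of 55 (slack = 3); fertilizer uses 194 of 194 (binding); labor uses 176 of 197 (slack = 21).
By complementary slackness, y = 0 for the non-binding constraints.
Dual feasibility on the basic columns requires 5·y_land + 4·y_fertilizer = 59, 2·y_land + 5·y_fertilizer = 35.5.
→ y_land = 9 and y_fertilizer = 3.5.
Δz = y_fertilizer·Δb = 3.5 × (4) = 14, so new z* = 1561 + 14 = 1575.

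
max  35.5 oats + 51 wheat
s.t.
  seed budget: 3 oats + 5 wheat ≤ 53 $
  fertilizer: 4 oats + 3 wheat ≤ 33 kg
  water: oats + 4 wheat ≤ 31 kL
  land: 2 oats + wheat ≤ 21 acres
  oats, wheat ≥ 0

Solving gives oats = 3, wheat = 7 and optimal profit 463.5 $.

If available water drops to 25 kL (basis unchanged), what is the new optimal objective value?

418.5

Check each constraint at x*: seed budget 44/53 (slack 9); fertilizer 33/33 (tight); water 31/31 (tight); land 13/21 (slack 8).
Since seed budget, land are not tight, their duals are 0.
The binding rows give the dual system: 4·y_fertilizer + 1·y_water = 35.5 and 3·y_fertilizer + 4·y_water = 51.
→ y_fertilizer = 7 and y_water = 7.5.
Δz = y_water·Δb = 7.5 × (-6) = -45, so new z* = 463.5 − 45 = 418.5.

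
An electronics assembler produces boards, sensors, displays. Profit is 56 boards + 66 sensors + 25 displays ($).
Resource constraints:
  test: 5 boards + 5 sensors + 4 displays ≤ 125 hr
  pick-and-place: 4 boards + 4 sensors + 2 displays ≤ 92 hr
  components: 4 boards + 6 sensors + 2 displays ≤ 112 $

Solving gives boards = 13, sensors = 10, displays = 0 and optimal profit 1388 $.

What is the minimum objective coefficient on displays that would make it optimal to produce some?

Check each constraint at x*: test 115/125 (slack 10); pick-and-place 92/92 (tight); components 112/112 (tight).
By complementary slackness, y = 0 for the non-binding constraint.
The binding rows give the dual system: 4·y_pick-and-place + 4·y_components = 56 and 4·y_pick-and-place + 6·y_components = 66.
This yields shadow prices y_pick-and-place = 9, y_components = 5.
displays enters the basis when its profit ≥ yᵀa₃ = 9·2 + 5·2 = 28.

28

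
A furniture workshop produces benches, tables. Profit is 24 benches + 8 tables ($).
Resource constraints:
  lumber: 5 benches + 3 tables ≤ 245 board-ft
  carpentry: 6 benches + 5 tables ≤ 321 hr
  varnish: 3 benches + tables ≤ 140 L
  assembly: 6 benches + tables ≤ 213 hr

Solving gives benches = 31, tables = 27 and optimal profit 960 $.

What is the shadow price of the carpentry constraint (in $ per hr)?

1

Binding: carpentry and assembly. Non-binding: lumber (9 unused), varnish (20 unused).
Since lumber, varnish are not tight, their duals are 0.
The binding rows give the dual system: 6·y_carpentry + 6·y_assembly = 24 and 5·y_carpentry + 1·y_assembly = 8.
This yields shadow prices y_carpentry = 1, y_assembly = 3.
Shadow price of carpentry = 1.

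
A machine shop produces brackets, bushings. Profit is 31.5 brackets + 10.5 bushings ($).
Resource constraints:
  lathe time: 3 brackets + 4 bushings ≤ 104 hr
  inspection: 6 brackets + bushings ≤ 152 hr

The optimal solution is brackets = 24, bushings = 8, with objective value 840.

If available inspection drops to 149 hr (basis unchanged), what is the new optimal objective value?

826.5

Both lathe time and inspection are binding at x*.
Dual feasibility on the basic columns requires 3·y_lathe time + 6·y_inspection = 31.5, 4·y_lathe time + 1·y_inspection = 10.5.
Solving: y_lathe time = 1.5, y_inspection = 4.5.
Δz = y_inspection·Δb = 4.5 × (-3) = -13.5, so new z* = 840 − 13.5 = 826.5.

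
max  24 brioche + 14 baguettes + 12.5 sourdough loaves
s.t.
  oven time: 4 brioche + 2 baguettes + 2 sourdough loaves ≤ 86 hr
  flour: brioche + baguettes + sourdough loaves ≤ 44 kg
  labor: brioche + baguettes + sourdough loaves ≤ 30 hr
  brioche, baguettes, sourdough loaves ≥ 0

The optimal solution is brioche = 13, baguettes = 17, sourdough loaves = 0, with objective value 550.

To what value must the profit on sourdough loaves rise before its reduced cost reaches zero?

At the optimum: oven time uses 86 of 86 (binding); flour uses 30 of 44 (slack = 14); labor uses 30 of 30 (binding).
Slack constraints have shadow price 0 (complementary slackness).
Dual feasibility on the basic columns requires 4·y_oven time + 1·y_labor = 24, 2·y_oven time + 1·y_labor = 14.
This yields shadow prices y_oven time = 5, y_labor = 4.
sourdough loaves enters the basis when its profit ≥ yᵀa₃ = 5·2 + 4·1 = 14.

14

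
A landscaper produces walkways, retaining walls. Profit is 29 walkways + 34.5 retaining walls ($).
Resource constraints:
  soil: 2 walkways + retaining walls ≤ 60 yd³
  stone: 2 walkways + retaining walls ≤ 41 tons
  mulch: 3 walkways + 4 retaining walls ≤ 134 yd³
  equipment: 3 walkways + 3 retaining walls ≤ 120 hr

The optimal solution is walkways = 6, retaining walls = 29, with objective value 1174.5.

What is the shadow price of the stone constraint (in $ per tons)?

2.5

Check each constraint at x*: soil 41/60 (slack 19); stone 41/41 (tight); mulch 134/134 (tight); equipment 105/120 (slack 15).
Slack constraints have shadow price 0 (complementary slackness).
The binding rows give the dual system: 2·y_stone + 3·y_mulch = 29 and 1·y_stone + 4·y_mulch = 34.5.
Solving: y_stone = 2.5, y_mulch = 8.
Shadow price of stone = 2.5.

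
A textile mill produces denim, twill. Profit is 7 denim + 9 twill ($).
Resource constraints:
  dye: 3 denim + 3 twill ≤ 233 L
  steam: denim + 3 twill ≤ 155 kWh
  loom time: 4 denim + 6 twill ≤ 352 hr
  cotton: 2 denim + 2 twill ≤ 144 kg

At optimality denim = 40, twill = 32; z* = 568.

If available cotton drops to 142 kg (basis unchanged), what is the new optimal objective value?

565

Check each constraint at x*: dye 216/233 (slack 17); steam 136/155 (slack 19); loom time 352/352 (tight); cotton 144/144 (tight).
By complementary slackness, y = 0 for the non-binding constraints.
The binding rows give the dual system: 4·y_loom time + 2·y_cotton = 7 and 6·y_loom time + 2·y_cotton = 9.
This yields shadow prices y_loom time = 1, y_cotton = 1.5.
Δz = y_cotton·Δb = 1.5 × (-2) = -3, so new z* = 568 − 3 = 565.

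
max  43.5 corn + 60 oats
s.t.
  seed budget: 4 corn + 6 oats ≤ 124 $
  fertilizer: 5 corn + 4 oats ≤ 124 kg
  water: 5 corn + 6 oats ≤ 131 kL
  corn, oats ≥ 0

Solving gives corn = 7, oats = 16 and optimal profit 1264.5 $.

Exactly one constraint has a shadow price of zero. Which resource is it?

seed budget: 124/124 (binding)
fertilizer: 99/124 (slack 25)
water: 131/131 (binding)
By complementary slackness, a constraint with positive slack has shadow price 0 → fertilizer.

fertilizer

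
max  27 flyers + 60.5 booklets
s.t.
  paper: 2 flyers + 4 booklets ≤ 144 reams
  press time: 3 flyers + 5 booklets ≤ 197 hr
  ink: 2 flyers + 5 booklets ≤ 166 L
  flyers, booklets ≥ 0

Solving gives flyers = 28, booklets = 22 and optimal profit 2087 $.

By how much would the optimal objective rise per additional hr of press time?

Check each constraint at x*: paper 144/144 (tight); press time 194/197 (slack 3); ink 166/166 (tight).
Since press time is not tight, its dual is 0.
Dual feasibility on the basic columns requires 2·y_paper + 2·y_ink = 27, 4·y_paper + 5·y_ink = 60.5.
Solving: y_paper = 7, y_ink = 6.5.
Shadow price of press time = 0.

0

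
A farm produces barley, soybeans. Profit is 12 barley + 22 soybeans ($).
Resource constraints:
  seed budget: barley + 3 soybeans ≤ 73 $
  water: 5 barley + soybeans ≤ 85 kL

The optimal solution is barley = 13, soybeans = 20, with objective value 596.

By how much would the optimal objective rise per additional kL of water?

At the optimum: seed budget uses 73 of 73 (binding); water uses 85 of 85 (binding).
Dual feasibility on the basic columns requires 1·y_seed budget + 5·y_water = 12, 3·y_seed budget + 1·y_water = 22.
Solving: y_seed budget = 7, y_water = 1.
Shadow price of water = 1.

1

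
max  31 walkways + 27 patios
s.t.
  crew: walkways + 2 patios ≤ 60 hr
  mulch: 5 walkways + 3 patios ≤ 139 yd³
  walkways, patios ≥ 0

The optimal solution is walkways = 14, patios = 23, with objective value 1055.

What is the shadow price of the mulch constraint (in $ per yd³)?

5

Both crew and mulch are binding at x*.
Dual feasibility on the basic columns requires 1·y_crew + 5·y_mulch = 31, 2·y_crew + 3·y_mulch = 27.
This yields shadow prices y_crew = 6, y_mulch = 5.
Shadow price of mulch = 5.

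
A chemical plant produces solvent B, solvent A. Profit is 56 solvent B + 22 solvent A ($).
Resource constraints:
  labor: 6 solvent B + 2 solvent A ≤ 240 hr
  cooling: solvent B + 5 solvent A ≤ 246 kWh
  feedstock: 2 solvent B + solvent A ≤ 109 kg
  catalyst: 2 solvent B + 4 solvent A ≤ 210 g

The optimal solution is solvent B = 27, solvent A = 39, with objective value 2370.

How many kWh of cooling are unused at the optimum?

cooling used = 1·27 + 5·39 = 222; slack = 246 − 222 = 24.

24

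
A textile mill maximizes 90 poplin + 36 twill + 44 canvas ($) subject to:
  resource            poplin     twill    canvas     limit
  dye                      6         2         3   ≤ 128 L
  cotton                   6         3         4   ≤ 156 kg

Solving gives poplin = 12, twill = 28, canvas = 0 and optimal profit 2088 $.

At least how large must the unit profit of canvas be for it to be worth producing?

Both dye and cotton are binding at x*.
Dual feasibility on the basic columns requires 6·y_dye + 6·y_cotton = 90, 2·y_dye + 3·y_cotton = 36.
This yields shadow prices y_dye = 9, y_cotton = 6.
canvas enters the basis when its profit ≥ yᵀa₃ = 9·3 + 6·4 = 51.

51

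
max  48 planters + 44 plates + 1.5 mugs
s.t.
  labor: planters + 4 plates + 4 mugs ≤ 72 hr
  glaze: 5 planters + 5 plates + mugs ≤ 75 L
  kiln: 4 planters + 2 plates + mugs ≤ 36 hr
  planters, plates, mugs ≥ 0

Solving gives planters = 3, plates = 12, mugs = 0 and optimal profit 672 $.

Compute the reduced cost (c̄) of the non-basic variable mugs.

-8.5

At the optimum: labor uses 51 of 72 (slack = 21); glaze uses 75 of 75 (binding); kiln uses 36 of 36 (binding).
Since labor is not tight, its dual is 0.
The binding rows give the dual system: 5·y_glaze + 4·y_kiln = 48 and 5·y_glaze + 2·y_kiln = 44.
→ y_glaze = 8 and y_kiln = 2.
Reduced cost of mugs: c₃ − yᵀa₃ = 1.5 − (8·1 + 2·1) = 1.5 − 10 = -8.5.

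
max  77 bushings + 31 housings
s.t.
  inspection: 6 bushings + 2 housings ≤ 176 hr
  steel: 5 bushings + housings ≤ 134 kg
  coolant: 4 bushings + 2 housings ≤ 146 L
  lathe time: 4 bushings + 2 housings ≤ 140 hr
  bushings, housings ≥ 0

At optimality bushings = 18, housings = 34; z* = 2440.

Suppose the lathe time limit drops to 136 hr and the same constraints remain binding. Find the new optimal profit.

At the optimum: inspection uses 176 of 176 (binding); steel uses 124 of 134 (slack = 10); coolant uses 140 of 146 (slack = 6); lathe time uses 140 of 140 (binding).
Slack constraints have shadow price 0 (complementary slackness).
The binding rows give the dual system: 6·y_inspection + 4·y_lathe time = 77 and 2·y_inspection + 2·y_lathe time = 31.
This yields shadow prices y_inspection = 7.5, y_lathe time = 8.
Δz = y_lathe time·Δb = 8 × (-4) = -32, so new z* = 2440 − 32 = 2408.

2408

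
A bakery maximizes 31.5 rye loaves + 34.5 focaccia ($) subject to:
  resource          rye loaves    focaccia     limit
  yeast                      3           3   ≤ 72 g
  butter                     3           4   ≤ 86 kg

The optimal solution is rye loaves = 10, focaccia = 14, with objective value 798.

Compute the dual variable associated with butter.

At the optimum: yeast uses 72 of 72 (binding); butter uses 86 of 86 (binding).
The binding rows give the dual system: 3·y_yeast + 3·y_butter = 31.5 and 3·y_yeast + 4·y_butter = 34.5.
Solving: y_yeast = 7.5, y_butter = 3.
Shadow price of butter = 3.

3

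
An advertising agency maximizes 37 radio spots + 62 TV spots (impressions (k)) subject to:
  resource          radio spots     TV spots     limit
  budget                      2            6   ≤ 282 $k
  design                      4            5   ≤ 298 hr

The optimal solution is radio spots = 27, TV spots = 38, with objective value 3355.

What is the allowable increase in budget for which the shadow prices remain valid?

Binding constraints: budget, design. The basis is B = [[2,6],[4,5]] with det -14.
Per unit increase in budget, x* moves by d = (-0.3571, 0.2857).
The basis stays optimal until radio spots reaches 0; allowable increase = 75.6 $k.

75.6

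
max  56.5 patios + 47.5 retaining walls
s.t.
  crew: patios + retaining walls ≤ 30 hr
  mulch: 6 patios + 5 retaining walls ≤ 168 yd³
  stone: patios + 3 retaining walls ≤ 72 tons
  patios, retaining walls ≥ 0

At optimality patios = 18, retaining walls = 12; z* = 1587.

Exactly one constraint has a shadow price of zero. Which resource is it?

stone

crew: 30/30 (binding)
mulch: 168/168 (binding)
stone: 54/72 (slack 18)
By complementary slackness, a constraint with positive slack has shadow price 0 → stone.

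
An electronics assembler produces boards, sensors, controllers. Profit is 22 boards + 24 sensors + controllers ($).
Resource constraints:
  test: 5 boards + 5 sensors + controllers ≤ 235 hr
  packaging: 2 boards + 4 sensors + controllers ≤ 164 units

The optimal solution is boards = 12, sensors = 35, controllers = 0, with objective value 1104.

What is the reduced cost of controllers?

-4

Both test and packaging are binding at x*.
Dual feasibility on the basic columns requires 5·y_test + 2·y_packaging = 22, 5·y_test + 4·y_packaging = 24.
This yields shadow prices y_test = 4, y_packaging = 1.
Reduced cost of controllers: c₃ − yᵀa₃ = 1 − (4·1 + 1·1) = 1 − 5 = -4.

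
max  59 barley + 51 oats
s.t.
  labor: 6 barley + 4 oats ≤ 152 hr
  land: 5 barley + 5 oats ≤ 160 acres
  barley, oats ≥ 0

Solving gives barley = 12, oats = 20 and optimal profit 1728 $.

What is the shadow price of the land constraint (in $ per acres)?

7

Both labor and land are binding at x*.
The binding rows give the dual system: 6·y_labor + 5·y_land = 59 and 4·y_labor + 5·y_land = 51.
→ y_labor = 4 and y_land = 7.
Shadow price of land = 7.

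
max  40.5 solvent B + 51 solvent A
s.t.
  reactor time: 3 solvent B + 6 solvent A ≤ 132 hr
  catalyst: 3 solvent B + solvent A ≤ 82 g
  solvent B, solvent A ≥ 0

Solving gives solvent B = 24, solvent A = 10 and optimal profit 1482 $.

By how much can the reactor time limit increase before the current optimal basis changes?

360

Binding constraints: reactor time, catalyst. The basis is B = [[3,6],[3,1]] with det -15.
Per unit increase in reactor time, x* moves by d = (-0.0667, 0.2).
The basis stays optimal until solvent B reaches 0; allowable increase = 360 hr.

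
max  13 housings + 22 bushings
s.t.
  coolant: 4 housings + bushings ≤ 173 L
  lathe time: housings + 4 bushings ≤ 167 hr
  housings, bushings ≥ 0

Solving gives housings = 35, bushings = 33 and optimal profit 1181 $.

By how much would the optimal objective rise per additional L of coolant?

2

Both coolant and lathe time are binding at x*.
The binding rows give the dual system: 4·y_coolant + 1·y_lathe time = 13 and 1·y_coolant + 4·y_lathe time = 22.
This yields shadow prices y_coolant = 2, y_lathe time = 5.
Shadow price of coolant = 2.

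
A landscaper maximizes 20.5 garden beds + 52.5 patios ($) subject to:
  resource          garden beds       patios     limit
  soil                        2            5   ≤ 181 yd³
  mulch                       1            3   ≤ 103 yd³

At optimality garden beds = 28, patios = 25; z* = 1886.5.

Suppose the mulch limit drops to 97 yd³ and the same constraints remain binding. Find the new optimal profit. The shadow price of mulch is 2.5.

1871.5

Δb = -6, so new z* = 1886.5 + (2.5)·(-6) = 1886.5 − 15 = 1871.5.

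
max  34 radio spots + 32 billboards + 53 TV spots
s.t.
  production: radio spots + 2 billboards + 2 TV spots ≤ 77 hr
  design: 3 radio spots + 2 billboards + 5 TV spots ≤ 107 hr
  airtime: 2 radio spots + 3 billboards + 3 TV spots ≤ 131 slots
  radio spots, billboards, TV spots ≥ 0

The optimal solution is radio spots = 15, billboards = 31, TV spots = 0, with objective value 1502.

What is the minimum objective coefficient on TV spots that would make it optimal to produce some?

Binding: production and design. Non-binding: airtime (8 unused).
Since airtime is not tight, its dual is 0.
The binding rows give the dual system: 1·y_production + 3·y_design = 34 and 2·y_production + 2·y_design = 32.
→ y_production = 7 and y_design = 9.
TV spots enters the basis when its profit ≥ yᵀa₃ = 7·2 + 9·5 = 59.

59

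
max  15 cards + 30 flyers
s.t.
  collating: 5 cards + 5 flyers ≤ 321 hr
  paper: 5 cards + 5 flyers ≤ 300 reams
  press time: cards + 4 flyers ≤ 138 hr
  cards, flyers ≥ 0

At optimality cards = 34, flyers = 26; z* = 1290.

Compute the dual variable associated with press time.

5

Binding: paper and press time. Non-binding: collating (21 unused).
By complementary slackness, y = 0 for the non-binding constraint.
Dual feasibility on the basic columns requires 5·y_paper + 1·y_press time = 15, 5·y_paper + 4·y_press time = 30.
Solving: y_paper = 2, y_press time = 5.
Shadow price of press time = 5.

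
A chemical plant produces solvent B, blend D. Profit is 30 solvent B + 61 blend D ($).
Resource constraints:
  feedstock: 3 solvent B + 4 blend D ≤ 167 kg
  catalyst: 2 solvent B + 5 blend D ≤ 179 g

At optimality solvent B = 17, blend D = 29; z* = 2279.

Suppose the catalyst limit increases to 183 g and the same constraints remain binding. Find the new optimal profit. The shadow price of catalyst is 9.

Δb = 4, so new z* = 2279 + (9)·(4) = 2279 + 36 = 2315.

2315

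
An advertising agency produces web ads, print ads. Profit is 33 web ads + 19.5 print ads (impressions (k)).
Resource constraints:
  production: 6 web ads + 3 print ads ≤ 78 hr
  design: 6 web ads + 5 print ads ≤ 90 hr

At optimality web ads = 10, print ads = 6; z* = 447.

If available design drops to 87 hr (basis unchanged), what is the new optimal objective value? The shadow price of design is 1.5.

Δb = -3, so new z* = 447 + (1.5)·(-3) = 447 − 4.5 = 442.5.

442.5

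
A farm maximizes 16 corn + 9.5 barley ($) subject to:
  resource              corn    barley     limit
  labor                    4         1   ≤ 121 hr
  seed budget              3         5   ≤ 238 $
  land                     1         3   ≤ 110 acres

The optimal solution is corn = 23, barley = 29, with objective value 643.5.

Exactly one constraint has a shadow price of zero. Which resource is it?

labor: 121/121 (binding)
seed budget: 214/238 (slack 24)
land: 110/110 (binding)
By complementary slackness, a constraint with positive slack has shadow price 0 → seed budget.

seed budget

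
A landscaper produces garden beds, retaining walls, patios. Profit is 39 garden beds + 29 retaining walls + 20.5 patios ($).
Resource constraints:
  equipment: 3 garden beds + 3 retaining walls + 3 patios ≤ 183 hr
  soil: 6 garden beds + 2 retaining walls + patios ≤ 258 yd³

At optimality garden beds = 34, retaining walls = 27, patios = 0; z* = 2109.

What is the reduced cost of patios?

Both equipment and soil are binding at x*.
Dual feasibility on the basic columns requires 3·y_equipment + 6·y_soil = 39, 3·y_equipment + 2·y_soil = 29.
Solving: y_equipment = 8, y_soil = 2.5.
Reduced cost of patios: c₃ − yᵀa₃ = 20.5 − (8·3 + 2.5·1) = 20.5 − 26.5 = -6.

-6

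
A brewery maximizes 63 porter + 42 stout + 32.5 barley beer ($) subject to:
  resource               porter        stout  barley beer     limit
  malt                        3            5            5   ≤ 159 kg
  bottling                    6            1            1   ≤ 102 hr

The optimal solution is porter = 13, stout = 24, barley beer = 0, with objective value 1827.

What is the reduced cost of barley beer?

-9.5

Both malt and bottling are binding at x*.
Dual feasibility on the basic columns requires 3·y_malt + 6·y_bottling = 63, 5·y_malt + 1·y_bottling = 42.
Solving: y_malt = 7, y_bottling = 7.
Reduced cost of barley beer: c₃ − yᵀa₃ = 32.5 − (7·5 + 7·1) = 32.5 − 42 = -9.5.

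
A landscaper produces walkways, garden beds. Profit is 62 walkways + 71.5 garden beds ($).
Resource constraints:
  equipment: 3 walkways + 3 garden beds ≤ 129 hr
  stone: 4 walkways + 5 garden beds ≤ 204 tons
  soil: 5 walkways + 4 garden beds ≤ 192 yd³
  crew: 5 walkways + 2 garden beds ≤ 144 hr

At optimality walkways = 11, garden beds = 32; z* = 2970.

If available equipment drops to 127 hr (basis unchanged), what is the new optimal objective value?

2954

Check each constraint at x*: equipment 129/129 (tight); stone 204/204 (tight); soil 183/192 (slack 9); crew 119/144 (slack 25).
Since soil, crew are not tight, their duals are 0.
From A_Bᵀ y = c: 3·y_equipment + 4·y_stone = 62; 3·y_equipment + 5·y_stone = 71.5.
This yields shadow prices y_equipment = 8, y_stone = 9.5.
Δz = y_equipment·Δb = 8 × (-2) = -16, so new z* = 2970 − 16 = 2954.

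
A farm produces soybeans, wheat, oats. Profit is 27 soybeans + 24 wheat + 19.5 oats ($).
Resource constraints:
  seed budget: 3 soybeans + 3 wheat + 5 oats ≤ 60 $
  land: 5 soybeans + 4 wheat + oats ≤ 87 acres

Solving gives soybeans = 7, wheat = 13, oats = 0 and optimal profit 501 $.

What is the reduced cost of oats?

Check each constraint at x*: seed budget 60/60 (tight); land 87/87 (tight).
The binding rows give the dual system: 3·y_seed budget + 5·y_land = 27 and 3·y_seed budget + 4·y_land = 24.
→ y_seed budget = 4 and y_land = 3.
Reduced cost of oats: c₃ − yᵀa₃ = 19.5 − (4·5 + 3·1) = 19.5 − 23 = -3.5.

-3.5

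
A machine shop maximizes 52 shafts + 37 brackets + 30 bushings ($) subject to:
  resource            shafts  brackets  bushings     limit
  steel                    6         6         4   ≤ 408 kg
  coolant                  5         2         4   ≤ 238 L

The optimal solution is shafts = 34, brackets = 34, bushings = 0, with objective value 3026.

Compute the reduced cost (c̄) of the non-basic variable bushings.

Both steel and coolant are binding at x*.
From A_Bᵀ y = c: 6·y_steel + 5·y_coolant = 52; 6·y_steel + 2·y_coolant = 37.
→ y_steel = 4.5 and y_coolant = 5.
Reduced cost of bushings: c₃ − yᵀa₃ = 30 − (4.5·4 + 5·4) = 30 − 38 = -8.

-8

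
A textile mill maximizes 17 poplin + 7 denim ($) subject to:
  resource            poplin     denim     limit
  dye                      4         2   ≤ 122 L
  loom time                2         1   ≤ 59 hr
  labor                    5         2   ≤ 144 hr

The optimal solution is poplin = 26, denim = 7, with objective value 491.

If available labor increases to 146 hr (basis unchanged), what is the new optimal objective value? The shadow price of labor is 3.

497

Δb = 2, so new z* = 491 + (3)·(2) = 491 + 6 = 497.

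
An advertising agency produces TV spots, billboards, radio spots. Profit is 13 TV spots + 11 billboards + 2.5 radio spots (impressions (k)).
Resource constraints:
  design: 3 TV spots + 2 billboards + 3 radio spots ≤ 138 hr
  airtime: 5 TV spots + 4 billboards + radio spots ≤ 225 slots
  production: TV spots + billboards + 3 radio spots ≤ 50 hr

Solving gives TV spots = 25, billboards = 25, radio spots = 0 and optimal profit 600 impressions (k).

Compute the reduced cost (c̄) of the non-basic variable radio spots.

Binding: airtime and production. Non-binding: design (13 unused).
Since design is not tight, its dual is 0.
The binding rows give the dual system: 5·y_airtime + 1·y_production = 13 and 4·y_airtime + 1·y_production = 11.
This yields shadow prices y_airtime = 2, y_production = 3.
Reduced cost of radio spots: c₃ − yᵀa₃ = 2.5 − (2·1 + 3·3) = 2.5 − 11 = -8.5.

-8.5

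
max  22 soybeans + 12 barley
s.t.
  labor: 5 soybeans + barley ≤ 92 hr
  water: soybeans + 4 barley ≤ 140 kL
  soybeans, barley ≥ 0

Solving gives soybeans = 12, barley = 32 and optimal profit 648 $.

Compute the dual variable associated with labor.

4

At the optimum: labor uses 92 of 92 (binding); water uses 140 of 140 (binding).
From A_Bᵀ y = c: 5·y_labor + 1·y_water = 22; 1·y_labor + 4·y_water = 12.
Solving: y_labor = 4, y_water = 2.
Shadow price of labor = 4.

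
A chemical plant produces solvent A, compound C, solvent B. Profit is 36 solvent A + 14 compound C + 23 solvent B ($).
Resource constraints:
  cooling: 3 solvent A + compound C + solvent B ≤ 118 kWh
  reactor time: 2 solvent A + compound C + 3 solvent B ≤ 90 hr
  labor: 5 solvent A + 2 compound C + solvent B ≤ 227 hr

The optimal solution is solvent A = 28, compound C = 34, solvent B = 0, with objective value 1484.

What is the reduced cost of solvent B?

-3

Binding: cooling and reactor time. Non-binding: labor (19 unused).
Since labor is not tight, its dual is 0.
The binding rows give the dual system: 3·y_cooling + 2·y_reactor time = 36 and 1·y_cooling + 1·y_reactor time = 14.
Solving: y_cooling = 8, y_reactor time = 6.
Reduced cost of solvent B: c₃ − yᵀa₃ = 23 − (8·1 + 6·3) = 23 − 26 = -3.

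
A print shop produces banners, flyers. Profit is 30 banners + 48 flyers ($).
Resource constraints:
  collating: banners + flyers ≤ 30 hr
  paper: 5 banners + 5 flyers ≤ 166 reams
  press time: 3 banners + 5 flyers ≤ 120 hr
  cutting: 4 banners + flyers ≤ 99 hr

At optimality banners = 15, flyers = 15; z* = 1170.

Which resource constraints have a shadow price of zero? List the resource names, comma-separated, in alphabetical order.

collating: 30/30 (binding)
paper: 150/166 (slack 16)
press time: 120/120 (binding)
cutting: 75/99 (slack 24)
By complementary slackness, a constraint with positive slack has shadow price 0 → cutting, paper.

cutting, paper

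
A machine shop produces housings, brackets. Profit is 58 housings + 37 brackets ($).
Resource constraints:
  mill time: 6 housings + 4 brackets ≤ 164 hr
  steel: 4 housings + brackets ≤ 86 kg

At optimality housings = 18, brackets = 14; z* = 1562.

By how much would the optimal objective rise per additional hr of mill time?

Both mill time and steel are binding at x*.
From A_Bᵀ y = c: 6·y_mill time + 4·y_steel = 58; 4·y_mill time + 1·y_steel = 37.
Solving: y_mill time = 9, y_steel = 1.
Shadow price of mill time = 9.

9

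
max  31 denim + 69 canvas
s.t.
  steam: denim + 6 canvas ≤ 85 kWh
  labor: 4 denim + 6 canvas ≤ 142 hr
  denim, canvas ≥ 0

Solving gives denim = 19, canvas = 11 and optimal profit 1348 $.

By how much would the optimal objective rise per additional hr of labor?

At the optimum: steam uses 85 of 85 (binding); labor uses 142 of 142 (binding).
Dual feasibility on the basic columns requires 1·y_steam + 4·y_labor = 31, 6·y_steam + 6·y_labor = 69.
This yields shadow prices y_steam = 5, y_labor = 6.5.
Shadow price of labor = 6.5.

6.5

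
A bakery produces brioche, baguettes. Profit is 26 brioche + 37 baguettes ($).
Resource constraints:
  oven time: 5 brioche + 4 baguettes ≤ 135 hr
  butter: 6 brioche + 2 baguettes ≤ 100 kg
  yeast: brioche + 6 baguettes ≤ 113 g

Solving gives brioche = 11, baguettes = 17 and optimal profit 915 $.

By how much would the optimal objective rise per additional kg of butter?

Binding: butter and yeast. Non-binding: oven time (12 unused).
Since oven time is not tight, its dual is 0.
Dual feasibility on the basic columns requires 6·y_butter + 1·y_yeast = 26, 2·y_butter + 6·y_yeast = 37.
This yields shadow prices y_butter = 3.5, y_yeast = 5.
Shadow price of butter = 3.5.

3.5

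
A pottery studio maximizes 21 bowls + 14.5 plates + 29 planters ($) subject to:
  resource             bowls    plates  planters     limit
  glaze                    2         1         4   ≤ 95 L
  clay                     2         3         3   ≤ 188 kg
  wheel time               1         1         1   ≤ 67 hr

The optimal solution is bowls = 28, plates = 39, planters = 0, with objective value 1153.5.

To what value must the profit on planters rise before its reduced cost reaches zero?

Check each constraint at x*: glaze 95/95 (tight); clay 173/188 (slack 15); wheel time 67/67 (tight).
Slack constraints have shadow price 0 (complementary slackness).
From A_Bᵀ y = c: 2·y_glaze + 1·y_wheel time = 21; 1·y_glaze + 1·y_wheel time = 14.5.
→ y_glaze = 6.5 and y_wheel time = 8.
planters enters the basis when its profit ≥ yᵀa₃ = 6.5·4 + 8·1 = 34.

34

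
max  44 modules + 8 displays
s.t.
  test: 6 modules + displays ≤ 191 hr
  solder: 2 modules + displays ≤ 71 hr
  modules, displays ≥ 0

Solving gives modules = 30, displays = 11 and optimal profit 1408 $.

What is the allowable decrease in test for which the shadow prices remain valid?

Binding constraints: test, solder. The basis is B = [[6,1],[2,1]] with det 4.
Per unit decrease in test, x* moves by d = (-0.25, 0.5).
The basis stays optimal until modules reaches 0; allowable decrease = 120 hr.

120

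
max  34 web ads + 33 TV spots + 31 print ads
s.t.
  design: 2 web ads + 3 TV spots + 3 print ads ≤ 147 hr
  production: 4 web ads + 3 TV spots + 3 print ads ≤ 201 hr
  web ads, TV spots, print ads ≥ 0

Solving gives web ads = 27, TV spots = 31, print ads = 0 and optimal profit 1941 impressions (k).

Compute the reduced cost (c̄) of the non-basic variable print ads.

At the optimum: design uses 147 of 147 (binding); production uses 201 of 201 (binding).
The binding rows give the dual system: 2·y_design + 4·y_production = 34 and 3·y_design + 3·y_production = 33.
→ y_design = 5 and y_production = 6.
Reduced cost of print ads: c₃ − yᵀa₃ = 31 − (5·3 + 6·3) = 31 − 33 = -2.

-2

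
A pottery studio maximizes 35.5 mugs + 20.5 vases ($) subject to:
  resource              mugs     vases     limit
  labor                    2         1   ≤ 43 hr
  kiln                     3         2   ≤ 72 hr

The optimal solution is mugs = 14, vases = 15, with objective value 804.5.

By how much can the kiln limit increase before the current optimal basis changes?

14

Binding constraints: labor, kiln. The basis is B = [[2,1],[3,2]] with det 1.
Per unit increase in kiln, x* moves by d = (-1, 2).
The basis stays optimal until mugs reaches 0; allowable increase = 14 hr.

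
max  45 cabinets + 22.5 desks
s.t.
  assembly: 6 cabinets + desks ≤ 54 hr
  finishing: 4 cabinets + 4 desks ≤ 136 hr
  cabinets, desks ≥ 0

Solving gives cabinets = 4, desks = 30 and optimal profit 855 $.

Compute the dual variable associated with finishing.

Both assembly and finishing are binding at x*.
Dual feasibility on the basic columns requires 6·y_assembly + 4·y_finishing = 45, 1·y_assembly + 4·y_finishing = 22.5.
→ y_assembly = 4.5 and y_finishing = 4.5.
Shadow price of finishing = 4.5.

4.5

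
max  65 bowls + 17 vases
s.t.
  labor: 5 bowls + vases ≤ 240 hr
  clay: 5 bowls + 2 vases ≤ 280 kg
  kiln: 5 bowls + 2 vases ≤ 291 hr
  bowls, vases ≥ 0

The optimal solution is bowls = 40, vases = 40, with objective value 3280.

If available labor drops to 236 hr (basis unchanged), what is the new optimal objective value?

3244

Check each constraint at x*: labor 240/240 (tight); clay 280/280 (tight); kiln 280/291 (slack 11).
Since kiln is not tight, its dual is 0.
The binding rows give the dual system: 5·y_labor + 5·y_clay = 65 and 1·y_labor + 2·y_clay = 17.
Solving: y_labor = 9, y_clay = 4.
Δz = y_labor·Δb = 9 × (-4) = -36, so new z* = 3280 − 36 = 3244.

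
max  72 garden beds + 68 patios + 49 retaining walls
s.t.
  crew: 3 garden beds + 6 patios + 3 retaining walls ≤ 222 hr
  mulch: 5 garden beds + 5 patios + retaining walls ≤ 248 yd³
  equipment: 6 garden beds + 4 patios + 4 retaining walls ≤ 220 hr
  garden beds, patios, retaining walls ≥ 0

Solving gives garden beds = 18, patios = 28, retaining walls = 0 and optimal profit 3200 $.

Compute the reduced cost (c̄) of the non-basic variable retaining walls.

-4

At the optimum: crew uses 222 of 222 (binding); mulch uses 230 of 248 (slack = 18); equipment uses 220 of 220 (binding).
Since mulch is not tight, its dual is 0.
From A_Bᵀ y = c: 3·y_crew + 6·y_equipment = 72; 6·y_crew + 4·y_equipment = 68.
This yields shadow prices y_crew = 5, y_equipment = 9.5.
Reduced cost of retaining walls: c₃ − yᵀa₃ = 49 − (5·3 + 9.5·4) = 49 − 53 = -4.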